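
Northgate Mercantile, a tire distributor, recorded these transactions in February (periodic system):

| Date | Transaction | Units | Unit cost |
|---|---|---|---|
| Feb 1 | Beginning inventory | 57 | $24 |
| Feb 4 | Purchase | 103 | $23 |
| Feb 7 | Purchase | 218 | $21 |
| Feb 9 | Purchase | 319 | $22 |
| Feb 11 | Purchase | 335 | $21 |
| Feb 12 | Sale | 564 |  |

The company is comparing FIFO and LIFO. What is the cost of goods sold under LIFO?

COGS = $12,073

FIFO COGS: 57 @ $24 + 103 @ $23 + 218 @ $21 + 186 @ $22 = $12,407
LIFO COGS: 335 @ $21 + 229 @ $22 = $12,073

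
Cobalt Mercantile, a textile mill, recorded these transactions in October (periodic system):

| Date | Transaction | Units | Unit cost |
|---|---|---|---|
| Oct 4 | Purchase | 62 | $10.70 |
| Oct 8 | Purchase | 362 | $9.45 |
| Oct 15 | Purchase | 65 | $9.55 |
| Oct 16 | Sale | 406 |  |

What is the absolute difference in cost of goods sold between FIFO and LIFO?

$71.00

FIFO COGS: 62 @ $10.70 + 344 @ $9.45 = $3,914.20
LIFO COGS: 65 @ $9.55 + 341 @ $9.45 = $3,843.20
Difference = |$3,914.20 − $3,843.20| = $71.00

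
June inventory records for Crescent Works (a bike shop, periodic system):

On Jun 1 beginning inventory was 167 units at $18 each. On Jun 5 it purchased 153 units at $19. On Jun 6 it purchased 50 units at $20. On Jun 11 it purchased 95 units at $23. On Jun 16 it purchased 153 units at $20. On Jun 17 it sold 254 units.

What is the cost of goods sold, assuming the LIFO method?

Jun 17, 254 sold [LIFO — newest first]: 153 @ $20 + 95 @ $23 + 6 @ $20 = $5,365
Ending inventory: 167 @ $18 + 153 @ $19 + 44 @ $20 = $6,793

COGS = $5,365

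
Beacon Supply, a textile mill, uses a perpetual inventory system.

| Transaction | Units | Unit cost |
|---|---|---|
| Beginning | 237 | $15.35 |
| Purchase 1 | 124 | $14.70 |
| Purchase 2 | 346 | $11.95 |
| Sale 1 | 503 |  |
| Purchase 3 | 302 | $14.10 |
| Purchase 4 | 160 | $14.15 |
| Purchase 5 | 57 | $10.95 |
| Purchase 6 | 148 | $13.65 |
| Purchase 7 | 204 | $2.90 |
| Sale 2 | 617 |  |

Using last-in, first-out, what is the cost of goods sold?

COGS = $12,640.80

Sale 1 (503) [LIFO — newest first]: 346 @ $11.95 + 124 @ $14.70 + 33 @ $15.35 = $6,464.05
Sale 2 (617) [LIFO — newest first]: 204 @ $2.90 + 148 @ $13.65 + 57 @ $10.95 + 160 @ $14.15 + 48 @ $14.10 = $6,176.75
Total COGS = $6,464.05 + $6,176.75 = $12,640.80
Ending inventory: 204 @ $15.35 + 254 @ $14.10 = $6,712.80
Check: goods available $19,353.60 = COGS $12,640.80 + ending $6,712.80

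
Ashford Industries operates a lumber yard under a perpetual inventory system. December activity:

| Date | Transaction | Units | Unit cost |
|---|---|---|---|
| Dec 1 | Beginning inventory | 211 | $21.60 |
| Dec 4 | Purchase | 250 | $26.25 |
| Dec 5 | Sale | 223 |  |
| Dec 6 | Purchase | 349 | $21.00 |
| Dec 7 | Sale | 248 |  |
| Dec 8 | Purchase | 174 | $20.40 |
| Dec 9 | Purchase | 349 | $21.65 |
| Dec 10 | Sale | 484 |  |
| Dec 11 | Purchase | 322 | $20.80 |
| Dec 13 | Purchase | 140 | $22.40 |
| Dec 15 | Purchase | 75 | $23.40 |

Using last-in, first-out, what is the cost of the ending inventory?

Ending inventory = $19,771.55

Dec 5, 223 sold [LIFO — newest first]: 223 @ $26.25 = $5,853.75
Dec 7, 248 sold [LIFO — newest first]: 248 @ $21.00 = $5,208.00
Dec 10, 484 sold [LIFO — newest first]: 349 @ $21.65 + 135 @ $20.40 = $10,309.85
Total COGS = $5,853.75 + $5,208.00 + $10,309.85 = $21,371.60
Ending inventory: 211 @ $21.60 + 27 @ $26.25 + 101 @ $21.00 + 39 @ $20.40 + 322 @ $20.80 + 140 @ $22.40 + 75 @ $23.40 = $19,771.55
Check: goods available $41,143.15 = COGS $21,371.60 + ending $19,771.55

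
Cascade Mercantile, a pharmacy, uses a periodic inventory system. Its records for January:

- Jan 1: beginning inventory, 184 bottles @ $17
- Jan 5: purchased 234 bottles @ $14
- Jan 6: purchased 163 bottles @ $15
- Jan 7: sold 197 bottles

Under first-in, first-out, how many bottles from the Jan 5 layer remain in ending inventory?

Jan 7, 197 sold [FIFO — oldest first]: 184 @ $17 + 13 @ $14 = $3,310
Ending inventory: 221 @ $14 + 163 @ $15 = $5,539

221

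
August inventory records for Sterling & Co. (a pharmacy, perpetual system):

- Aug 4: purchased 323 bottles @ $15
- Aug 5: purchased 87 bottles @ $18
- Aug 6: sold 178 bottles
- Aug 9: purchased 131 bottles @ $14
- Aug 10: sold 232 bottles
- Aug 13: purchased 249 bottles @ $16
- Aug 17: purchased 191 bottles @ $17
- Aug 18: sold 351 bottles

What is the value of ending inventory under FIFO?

Ending inventory = $3,711

Aug 6, 178 sold [FIFO — oldest first]: 178 @ $15 = $2,670
Aug 10, 232 sold [FIFO — oldest first]: 145 @ $15 + 87 @ $18 = $3,741
Aug 18, 351 sold [FIFO — oldest first]: 131 @ $14 + 220 @ $16 = $5,354
Total COGS = $2,670 + $3,741 + $5,354 = $11,765
Ending inventory: 29 @ $16 + 191 @ $17 = $3,711
Check: goods available $15,476 = COGS $11,765 + ending $3,711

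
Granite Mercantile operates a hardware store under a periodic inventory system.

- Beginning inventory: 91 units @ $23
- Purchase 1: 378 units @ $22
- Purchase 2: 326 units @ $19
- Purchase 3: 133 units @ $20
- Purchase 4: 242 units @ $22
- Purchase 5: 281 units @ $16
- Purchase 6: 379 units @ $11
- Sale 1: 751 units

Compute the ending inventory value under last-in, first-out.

Ending inventory = $22,585

Sale 1 (751) [LIFO — newest first]: 379 @ $11 + 281 @ $16 + 91 @ $22 = $10,667
Ending inventory: 91 @ $23 + 378 @ $22 + 326 @ $19 + 133 @ $20 + 151 @ $22 = $22,585
Check: goods available $33,252 = COGS $10,667 + ending $22,585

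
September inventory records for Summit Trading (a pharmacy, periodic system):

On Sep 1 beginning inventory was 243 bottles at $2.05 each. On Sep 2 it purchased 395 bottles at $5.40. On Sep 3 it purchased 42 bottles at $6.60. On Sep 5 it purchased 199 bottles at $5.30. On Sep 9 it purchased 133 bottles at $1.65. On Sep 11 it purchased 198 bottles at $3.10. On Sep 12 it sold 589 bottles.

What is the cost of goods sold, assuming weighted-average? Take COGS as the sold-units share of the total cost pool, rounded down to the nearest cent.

Sep 12, sell 589: 589/1210 × $4,796.30 → $2,334.72
Ending inventory (cost pool remaining) = $2,461.58

COGS = $2,334.72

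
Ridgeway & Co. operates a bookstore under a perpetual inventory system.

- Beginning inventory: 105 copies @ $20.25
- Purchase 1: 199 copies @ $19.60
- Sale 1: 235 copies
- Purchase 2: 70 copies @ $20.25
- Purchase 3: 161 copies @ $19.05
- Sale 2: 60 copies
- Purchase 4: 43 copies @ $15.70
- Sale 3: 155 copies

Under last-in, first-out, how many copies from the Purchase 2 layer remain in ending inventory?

59

Sale 1 (235) [LIFO — newest first]: 199 @ $19.60 + 36 @ $20.25 = $4,629.40
Sale 2 (60) [LIFO — newest first]: 60 @ $19.05 = $1,143.00
Sale 3 (155) [LIFO — newest first]: 43 @ $15.70 + 101 @ $19.05 + 11 @ $20.25 = $2,821.90
Total COGS = $4,629.40 + $1,143.00 + $2,821.90 = $8,594.30
Ending inventory: 69 @ $20.25 + 59 @ $20.25 = $2,592.00
Check: goods available $11,186.30 = COGS $8,594.30 + ending $2,592.00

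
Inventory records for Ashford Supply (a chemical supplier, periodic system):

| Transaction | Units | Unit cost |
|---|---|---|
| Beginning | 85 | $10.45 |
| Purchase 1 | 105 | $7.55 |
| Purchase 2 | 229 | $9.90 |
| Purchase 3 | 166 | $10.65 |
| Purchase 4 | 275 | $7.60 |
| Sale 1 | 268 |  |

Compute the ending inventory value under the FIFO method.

Ending inventory = $5,352.80

Sale 1 (268) [FIFO — oldest first]: 85 @ $10.45 + 105 @ $7.55 + 78 @ $9.90 = $2,453.20
Ending inventory: 151 @ $9.90 + 166 @ $10.65 + 275 @ $7.60 = $5,352.80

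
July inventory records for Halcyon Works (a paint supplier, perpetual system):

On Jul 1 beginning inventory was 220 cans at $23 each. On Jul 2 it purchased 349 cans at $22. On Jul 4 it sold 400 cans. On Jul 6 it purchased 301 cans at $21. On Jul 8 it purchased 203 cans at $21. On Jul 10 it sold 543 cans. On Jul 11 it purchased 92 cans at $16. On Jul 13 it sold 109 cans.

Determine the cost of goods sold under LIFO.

Jul 4, 400 sold [LIFO — newest first]: 349 @ $22 + 51 @ $23 = $8,851
Jul 10, 543 sold [LIFO — newest first]: 203 @ $21 + 301 @ $21 + 39 @ $23 = $11,481
Jul 13, 109 sold [LIFO — newest first]: 92 @ $16 + 17 @ $23 = $1,863
Total COGS = $8,851 + $11,481 + $1,863 = $22,195
Ending inventory: 113 @ $23 = $2,599

COGS = $22,195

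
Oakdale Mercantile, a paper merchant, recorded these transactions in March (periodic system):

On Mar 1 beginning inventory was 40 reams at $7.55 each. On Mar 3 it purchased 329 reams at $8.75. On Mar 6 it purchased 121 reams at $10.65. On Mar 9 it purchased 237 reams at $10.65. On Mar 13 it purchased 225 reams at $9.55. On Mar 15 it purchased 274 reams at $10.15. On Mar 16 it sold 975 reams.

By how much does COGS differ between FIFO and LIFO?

FIFO COGS: 40 @ $7.55 + 329 @ $8.75 + 121 @ $10.65 + 237 @ $10.65 + 225 @ $9.55 + 23 @ $10.15 = $9,375.65
LIFO COGS: 274 @ $10.15 + 225 @ $9.55 + 237 @ $10.65 + 121 @ $10.65 + 118 @ $8.75 = $9,775.05
Difference = |$9,375.65 − $9,775.05| = $399.40

$399.40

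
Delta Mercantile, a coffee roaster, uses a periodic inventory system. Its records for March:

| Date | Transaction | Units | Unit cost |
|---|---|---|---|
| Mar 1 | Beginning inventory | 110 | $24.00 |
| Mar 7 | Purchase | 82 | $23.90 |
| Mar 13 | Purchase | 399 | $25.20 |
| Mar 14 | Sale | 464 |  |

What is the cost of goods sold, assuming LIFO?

Mar 14, 464 sold [LIFO — newest first]: 399 @ $25.20 + 65 @ $23.90 = $11,608.30
Ending inventory: 110 @ $24.00 + 17 @ $23.90 = $3,046.30
Check: goods available $14,654.60 = COGS $11,608.30 + ending $3,046.30

COGS = $11,608.30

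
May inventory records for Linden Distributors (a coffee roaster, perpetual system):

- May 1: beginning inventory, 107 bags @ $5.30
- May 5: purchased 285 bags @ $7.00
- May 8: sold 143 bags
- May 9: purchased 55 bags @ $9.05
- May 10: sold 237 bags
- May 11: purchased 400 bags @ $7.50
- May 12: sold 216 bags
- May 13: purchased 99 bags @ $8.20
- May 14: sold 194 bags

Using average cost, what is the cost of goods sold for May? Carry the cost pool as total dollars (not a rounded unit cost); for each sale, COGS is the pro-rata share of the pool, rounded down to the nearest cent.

COGS = $5,678.93

After May 1: 107 on hand, pool $567.10 (≈ $5.3000 each)
After May 5: 392 on hand, pool $2,562.10 (≈ $6.5360 each)
May 8, sell 143: 143/392 × $2,562.10 → $934.64
After May 9: 304 on hand, pool $2,125.21 (≈ $6.9908 each)
May 10, sell 237: 237/304 × $2,125.21 → $1,656.82
After May 11: 467 on hand, pool $3,468.39 (≈ $7.4270 each)
May 12, sell 216: 216/467 × $3,468.39 → $1,604.22
After May 13: 350 on hand, pool $2,675.97 (≈ $7.6456 each)
May 14, sell 194: 194/350 × $2,675.97 → $1,483.25
Total COGS = $934.64 + $1,656.82 + $1,604.22 + $1,483.25 = $5,678.93
Ending inventory (cost pool remaining) = $1,192.72
Check: goods available $6,871.65 = COGS $5,678.93 + ending $1,192.72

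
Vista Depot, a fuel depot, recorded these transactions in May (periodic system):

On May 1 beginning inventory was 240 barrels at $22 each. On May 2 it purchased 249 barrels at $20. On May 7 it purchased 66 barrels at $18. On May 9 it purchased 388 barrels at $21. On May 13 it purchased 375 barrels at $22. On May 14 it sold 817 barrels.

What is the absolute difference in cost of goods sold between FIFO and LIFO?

$420

FIFO COGS: 240 @ $22 + 249 @ $20 + 66 @ $18 + 262 @ $21 = $16,950
LIFO COGS: 375 @ $22 + 388 @ $21 + 54 @ $18 = $17,370
Difference = |$16,950 − $17,370| = $420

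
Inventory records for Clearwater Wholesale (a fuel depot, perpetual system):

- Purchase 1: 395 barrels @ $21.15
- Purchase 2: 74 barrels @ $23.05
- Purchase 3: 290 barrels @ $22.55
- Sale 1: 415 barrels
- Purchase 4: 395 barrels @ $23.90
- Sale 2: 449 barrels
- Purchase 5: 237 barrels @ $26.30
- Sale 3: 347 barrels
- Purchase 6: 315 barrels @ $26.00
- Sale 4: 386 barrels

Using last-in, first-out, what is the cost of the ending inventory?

Ending inventory = $2,305.35

Sale 1 (415) [LIFO — newest first]: 290 @ $22.55 + 74 @ $23.05 + 51 @ $21.15 = $9,323.85
Sale 2 (449) [LIFO — newest first]: 395 @ $23.90 + 54 @ $21.15 = $10,582.60
Sale 3 (347) [LIFO — newest first]: 237 @ $26.30 + 110 @ $21.15 = $8,559.60
Sale 4 (386) [LIFO — newest first]: 315 @ $26.00 + 71 @ $21.15 = $9,691.65
Total COGS = $9,323.85 + $10,582.60 + $8,559.60 + $9,691.65 = $38,157.70
Ending inventory: 109 @ $21.15 = $2,305.35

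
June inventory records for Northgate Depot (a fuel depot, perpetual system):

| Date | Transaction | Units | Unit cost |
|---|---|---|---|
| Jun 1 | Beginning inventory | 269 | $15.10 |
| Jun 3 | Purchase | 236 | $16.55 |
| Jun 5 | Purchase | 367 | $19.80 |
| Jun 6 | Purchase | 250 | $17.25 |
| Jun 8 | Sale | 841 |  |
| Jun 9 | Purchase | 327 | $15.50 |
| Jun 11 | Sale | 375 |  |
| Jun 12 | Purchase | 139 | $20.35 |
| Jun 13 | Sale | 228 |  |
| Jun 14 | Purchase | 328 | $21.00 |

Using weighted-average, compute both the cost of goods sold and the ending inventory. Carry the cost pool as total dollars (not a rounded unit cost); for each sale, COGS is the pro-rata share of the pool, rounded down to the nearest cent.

After Jun 1: 269 on hand, pool $4,061.90 (≈ $15.1000 each)
After Jun 3: 505 on hand, pool $7,967.70 (≈ $15.7776 each)
After Jun 5: 872 on hand, pool $15,234.30 (≈ $17.4705 each)
After Jun 6: 1122 on hand, pool $19,546.80 (≈ $17.4214 each)
Jun 8, sell 841: 841/1122 × $19,546.80 → $14,651.38
After Jun 9: 608 on hand, pool $9,963.92 (≈ $16.3880 each)
Jun 11, sell 375: 375/608 × $9,963.92 → $6,145.50
After Jun 12: 372 on hand, pool $6,647.07 (≈ $17.8685 each)
Jun 13, sell 228: 228/372 × $6,647.07 → $4,074.01
After Jun 14: 472 on hand, pool $9,461.06 (≈ $20.0446 each)
Total COGS = $14,651.38 + $6,145.50 + $4,074.01 = $24,870.89
Ending inventory (cost pool remaining) = $9,461.06

COGS = $24,870.89; ending inventory = $9,461.06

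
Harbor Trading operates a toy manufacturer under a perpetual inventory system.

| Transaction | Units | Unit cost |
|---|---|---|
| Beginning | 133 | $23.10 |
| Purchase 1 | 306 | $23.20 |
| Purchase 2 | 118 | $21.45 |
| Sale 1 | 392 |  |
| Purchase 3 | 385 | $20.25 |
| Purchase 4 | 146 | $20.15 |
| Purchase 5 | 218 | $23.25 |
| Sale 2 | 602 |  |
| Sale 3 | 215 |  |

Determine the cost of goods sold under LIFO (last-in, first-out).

Sale 1 (392) [LIFO — newest first]: 118 @ $21.45 + 274 @ $23.20 = $8,887.90
Sale 2 (602) [LIFO — newest first]: 218 @ $23.25 + 146 @ $20.15 + 238 @ $20.25 = $12,829.90
Sale 3 (215) [LIFO — newest first]: 147 @ $20.25 + 32 @ $23.20 + 36 @ $23.10 = $4,550.75
Total COGS = $8,887.90 + $12,829.90 + $4,550.75 = $26,268.55
Ending inventory: 97 @ $23.10 = $2,240.70
Check: goods available $28,509.25 = COGS $26,268.55 + ending $2,240.70

COGS = $26,268.55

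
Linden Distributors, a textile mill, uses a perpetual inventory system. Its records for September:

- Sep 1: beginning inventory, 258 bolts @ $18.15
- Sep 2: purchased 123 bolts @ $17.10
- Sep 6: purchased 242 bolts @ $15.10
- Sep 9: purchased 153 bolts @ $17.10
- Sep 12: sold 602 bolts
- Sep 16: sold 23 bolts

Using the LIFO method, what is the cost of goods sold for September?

COGS = $10,315.85

Sep 12, 602 sold [LIFO — newest first]: 153 @ $17.10 + 242 @ $15.10 + 123 @ $17.10 + 84 @ $18.15 = $9,898.40
Sep 16, 23 sold [LIFO — newest first]: 23 @ $18.15 = $417.45
Total COGS = $9,898.40 + $417.45 = $10,315.85
Ending inventory: 151 @ $18.15 = $2,740.65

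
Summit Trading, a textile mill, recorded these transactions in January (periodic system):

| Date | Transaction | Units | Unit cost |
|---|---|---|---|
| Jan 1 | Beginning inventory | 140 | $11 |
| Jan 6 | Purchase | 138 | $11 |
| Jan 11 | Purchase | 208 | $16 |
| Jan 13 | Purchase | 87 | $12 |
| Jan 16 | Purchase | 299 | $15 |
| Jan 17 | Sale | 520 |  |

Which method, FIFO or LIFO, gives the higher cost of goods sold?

FIFO COGS: 140 @ $11 + 138 @ $11 + 208 @ $16 + 34 @ $12 = $6,794
LIFO COGS: 299 @ $15 + 87 @ $12 + 134 @ $16 = $7,673

LIFO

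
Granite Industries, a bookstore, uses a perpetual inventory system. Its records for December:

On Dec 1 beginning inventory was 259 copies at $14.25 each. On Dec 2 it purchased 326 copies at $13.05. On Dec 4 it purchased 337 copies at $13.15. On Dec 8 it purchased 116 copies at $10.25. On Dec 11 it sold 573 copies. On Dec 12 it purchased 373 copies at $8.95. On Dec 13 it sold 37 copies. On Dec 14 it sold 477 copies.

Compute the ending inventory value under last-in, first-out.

Ending inventory = $4,539.00

Dec 11, 573 sold [LIFO — newest first]: 116 @ $10.25 + 337 @ $13.15 + 120 @ $13.05 = $7,186.55
Dec 13, 37 sold [LIFO — newest first]: 37 @ $8.95 = $331.15
Dec 14, 477 sold [LIFO — newest first]: 336 @ $8.95 + 141 @ $13.05 = $4,847.25
Total COGS = $7,186.55 + $331.15 + $4,847.25 = $12,364.95
Ending inventory: 259 @ $14.25 + 65 @ $13.05 = $4,539.00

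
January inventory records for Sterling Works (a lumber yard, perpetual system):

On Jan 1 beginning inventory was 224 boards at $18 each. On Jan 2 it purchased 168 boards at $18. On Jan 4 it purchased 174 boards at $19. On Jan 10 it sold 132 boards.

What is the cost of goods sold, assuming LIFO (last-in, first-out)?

Jan 10, 132 sold [LIFO — newest first]: 132 @ $19 = $2,508
Ending inventory: 224 @ $18 + 168 @ $18 + 42 @ $19 = $7,854

COGS = $2,508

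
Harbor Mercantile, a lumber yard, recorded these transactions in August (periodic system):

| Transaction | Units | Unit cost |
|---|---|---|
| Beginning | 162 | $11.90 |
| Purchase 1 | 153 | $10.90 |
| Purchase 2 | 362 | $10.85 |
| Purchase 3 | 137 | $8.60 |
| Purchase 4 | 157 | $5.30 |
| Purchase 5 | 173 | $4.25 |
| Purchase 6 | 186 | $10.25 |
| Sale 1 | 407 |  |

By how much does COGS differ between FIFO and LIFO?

FIFO COGS: 162 @ $11.90 + 153 @ $10.90 + 92 @ $10.85 = $4,593.70
LIFO COGS: 186 @ $10.25 + 173 @ $4.25 + 48 @ $5.30 = $2,896.15
Difference = |$4,593.70 − $2,896.15| = $1,697.55

$1,697.55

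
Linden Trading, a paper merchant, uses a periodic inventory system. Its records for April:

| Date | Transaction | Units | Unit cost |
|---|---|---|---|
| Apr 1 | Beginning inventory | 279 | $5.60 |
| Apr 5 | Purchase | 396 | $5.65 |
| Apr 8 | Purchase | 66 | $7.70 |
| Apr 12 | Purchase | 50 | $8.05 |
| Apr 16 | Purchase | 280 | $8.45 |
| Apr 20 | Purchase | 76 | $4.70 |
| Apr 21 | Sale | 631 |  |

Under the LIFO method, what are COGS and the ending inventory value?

COGS = $4,532.25; ending inventory = $2,901.45

Apr 21, 631 sold [LIFO — newest first]: 76 @ $4.70 + 280 @ $8.45 + 50 @ $8.05 + 66 @ $7.70 + 159 @ $5.65 = $4,532.25
Ending inventory: 279 @ $5.60 + 237 @ $5.65 = $2,901.45
Check: goods available $7,433.70 = COGS $4,532.25 + ending $2,901.45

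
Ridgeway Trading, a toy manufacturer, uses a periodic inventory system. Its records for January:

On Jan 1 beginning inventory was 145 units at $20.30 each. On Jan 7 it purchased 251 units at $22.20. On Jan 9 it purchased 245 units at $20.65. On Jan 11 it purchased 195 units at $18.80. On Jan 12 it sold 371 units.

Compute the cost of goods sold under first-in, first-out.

Jan 12, 371 sold [FIFO — oldest first]: 145 @ $20.30 + 226 @ $22.20 = $7,960.70
Ending inventory: 25 @ $22.20 + 245 @ $20.65 + 195 @ $18.80 = $9,280.25
Check: goods available $17,240.95 = COGS $7,960.70 + ending $9,280.25

COGS = $7,960.70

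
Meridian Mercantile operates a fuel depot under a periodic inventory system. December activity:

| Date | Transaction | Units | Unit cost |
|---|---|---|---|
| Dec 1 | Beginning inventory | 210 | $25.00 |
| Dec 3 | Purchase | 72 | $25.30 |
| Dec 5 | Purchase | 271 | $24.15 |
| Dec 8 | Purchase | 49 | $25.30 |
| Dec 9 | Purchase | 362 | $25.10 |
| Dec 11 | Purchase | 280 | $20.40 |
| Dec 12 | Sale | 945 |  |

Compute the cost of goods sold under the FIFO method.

Dec 12, 945 sold [FIFO — oldest first]: 210 @ $25.00 + 72 @ $25.30 + 271 @ $24.15 + 49 @ $25.30 + 343 @ $25.10 = $23,465.25
Ending inventory: 19 @ $25.10 + 280 @ $20.40 = $6,188.90
Check: goods available $29,654.15 = COGS $23,465.25 + ending $6,188.90

COGS = $23,465.25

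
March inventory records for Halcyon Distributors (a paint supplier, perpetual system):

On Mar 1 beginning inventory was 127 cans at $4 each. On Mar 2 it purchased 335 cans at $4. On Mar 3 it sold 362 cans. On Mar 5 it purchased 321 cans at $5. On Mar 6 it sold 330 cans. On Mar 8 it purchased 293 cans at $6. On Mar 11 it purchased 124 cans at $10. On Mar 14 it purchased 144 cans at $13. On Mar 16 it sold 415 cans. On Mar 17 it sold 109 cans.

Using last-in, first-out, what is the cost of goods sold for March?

COGS = $7,737

Mar 3, 362 sold [LIFO — newest first]: 335 @ $4 + 27 @ $4 = $1,448
Mar 6, 330 sold [LIFO — newest first]: 321 @ $5 + 9 @ $4 = $1,641
Mar 16, 415 sold [LIFO — newest first]: 144 @ $13 + 124 @ $10 + 147 @ $6 = $3,994
Mar 17, 109 sold [LIFO — newest first]: 109 @ $6 = $654
Total COGS = $1,448 + $1,641 + $3,994 + $654 = $7,737
Ending inventory: 91 @ $4 + 37 @ $6 = $586
Check: goods available $8,323 = COGS $7,737 + ending $586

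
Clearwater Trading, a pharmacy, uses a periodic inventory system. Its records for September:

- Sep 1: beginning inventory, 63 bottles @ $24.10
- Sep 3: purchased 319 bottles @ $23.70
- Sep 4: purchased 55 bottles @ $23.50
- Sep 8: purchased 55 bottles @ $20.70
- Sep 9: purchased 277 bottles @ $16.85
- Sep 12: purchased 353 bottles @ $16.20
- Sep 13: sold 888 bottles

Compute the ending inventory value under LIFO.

Ending inventory = $5,571.00

Sep 13, 888 sold [LIFO — newest first]: 353 @ $16.20 + 277 @ $16.85 + 55 @ $20.70 + 55 @ $23.50 + 148 @ $23.70 = $16,324.65
Ending inventory: 63 @ $24.10 + 171 @ $23.70 = $5,571.00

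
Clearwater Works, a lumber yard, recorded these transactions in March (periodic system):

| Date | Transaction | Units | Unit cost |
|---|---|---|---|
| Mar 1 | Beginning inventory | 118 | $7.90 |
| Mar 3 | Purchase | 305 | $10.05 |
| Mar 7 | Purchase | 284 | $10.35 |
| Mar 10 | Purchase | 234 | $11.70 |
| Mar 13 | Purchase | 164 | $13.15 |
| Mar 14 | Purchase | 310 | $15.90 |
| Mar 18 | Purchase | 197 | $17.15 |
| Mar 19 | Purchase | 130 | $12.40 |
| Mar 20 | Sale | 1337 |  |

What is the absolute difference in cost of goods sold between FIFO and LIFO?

FIFO COGS: 118 @ $7.90 + 305 @ $10.05 + 284 @ $10.35 + 234 @ $11.70 + 164 @ $13.15 + 232 @ $15.90 = $15,520.05
LIFO COGS: 130 @ $12.40 + 197 @ $17.15 + 310 @ $15.90 + 164 @ $13.15 + 234 @ $11.70 + 284 @ $10.35 + 18 @ $10.05 = $17,934.25
Difference = |$15,520.05 − $17,934.25| = $2,414.20

$2,414.20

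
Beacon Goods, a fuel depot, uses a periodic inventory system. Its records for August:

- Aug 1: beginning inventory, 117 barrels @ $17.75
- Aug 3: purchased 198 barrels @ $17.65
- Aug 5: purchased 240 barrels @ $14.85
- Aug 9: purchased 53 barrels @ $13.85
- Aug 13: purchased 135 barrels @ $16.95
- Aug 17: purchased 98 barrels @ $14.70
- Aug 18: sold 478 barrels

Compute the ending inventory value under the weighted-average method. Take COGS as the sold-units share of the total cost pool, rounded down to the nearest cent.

Aug 18, sell 478: 478/841 × $13,598.35 → $7,728.90
Ending inventory (cost pool remaining) = $5,869.45
Check: goods available $13,598.35 = COGS $7,728.90 + ending $5,869.45

Ending inventory = $5,869.45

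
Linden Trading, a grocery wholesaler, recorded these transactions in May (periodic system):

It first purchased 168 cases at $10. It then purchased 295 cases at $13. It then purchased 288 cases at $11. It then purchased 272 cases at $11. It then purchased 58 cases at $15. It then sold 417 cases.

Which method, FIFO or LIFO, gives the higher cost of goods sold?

FIFO COGS: 168 @ $10 + 249 @ $13 = $4,917
LIFO COGS: 58 @ $15 + 272 @ $11 + 87 @ $11 = $4,819

FIFO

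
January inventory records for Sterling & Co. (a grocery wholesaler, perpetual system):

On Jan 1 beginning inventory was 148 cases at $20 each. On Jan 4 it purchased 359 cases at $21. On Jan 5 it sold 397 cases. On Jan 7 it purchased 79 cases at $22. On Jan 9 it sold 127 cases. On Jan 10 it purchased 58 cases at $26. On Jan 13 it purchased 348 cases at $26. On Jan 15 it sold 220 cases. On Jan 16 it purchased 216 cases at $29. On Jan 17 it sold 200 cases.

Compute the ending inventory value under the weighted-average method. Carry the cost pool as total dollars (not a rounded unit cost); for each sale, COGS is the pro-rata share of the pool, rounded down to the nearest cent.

After Jan 1: 148 on hand, pool $2,960.00 (≈ $20.0000 each)
After Jan 4: 507 on hand, pool $10,499.00 (≈ $20.7081 each)
Jan 5, sell 397: 397/507 × $10,499.00 → $8,221.11
After Jan 7: 189 on hand, pool $4,015.89 (≈ $21.2481 each)
Jan 9, sell 127: 127/189 × $4,015.89 → $2,698.50
After Jan 10: 120 on hand, pool $2,825.39 (≈ $23.5449 each)
After Jan 13: 468 on hand, pool $11,873.39 (≈ $25.3705 each)
Jan 15, sell 220: 220/468 × $11,873.39 → $5,581.50
After Jan 16: 464 on hand, pool $12,555.89 (≈ $27.0601 each)
Jan 17, sell 200: 200/464 × $12,555.89 → $5,412.02
Total COGS = $8,221.11 + $2,698.50 + $5,581.50 + $5,412.02 = $21,913.13
Ending inventory (cost pool remaining) = $7,143.87

Ending inventory = $7,143.87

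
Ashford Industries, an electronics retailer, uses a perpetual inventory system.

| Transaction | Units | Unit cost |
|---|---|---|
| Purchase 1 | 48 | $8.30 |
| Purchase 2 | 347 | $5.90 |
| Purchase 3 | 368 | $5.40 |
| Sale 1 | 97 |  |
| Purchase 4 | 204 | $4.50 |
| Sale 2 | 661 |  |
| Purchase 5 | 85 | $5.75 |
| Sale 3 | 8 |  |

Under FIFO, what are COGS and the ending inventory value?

Sale 1 (97) [FIFO — oldest first]: 48 @ $8.30 + 49 @ $5.90 = $687.50
Sale 2 (661) [FIFO — oldest first]: 298 @ $5.90 + 363 @ $5.40 = $3,718.40
Sale 3 (8) [FIFO — oldest first]: 5 @ $5.40 + 3 @ $4.50 = $40.50
Total COGS = $687.50 + $3,718.40 + $40.50 = $4,446.40
Ending inventory: 201 @ $4.50 + 85 @ $5.75 = $1,393.25
Check: goods available $5,839.65 = COGS $4,446.40 + ending $1,393.25

COGS = $4,446.40; ending inventory = $1,393.25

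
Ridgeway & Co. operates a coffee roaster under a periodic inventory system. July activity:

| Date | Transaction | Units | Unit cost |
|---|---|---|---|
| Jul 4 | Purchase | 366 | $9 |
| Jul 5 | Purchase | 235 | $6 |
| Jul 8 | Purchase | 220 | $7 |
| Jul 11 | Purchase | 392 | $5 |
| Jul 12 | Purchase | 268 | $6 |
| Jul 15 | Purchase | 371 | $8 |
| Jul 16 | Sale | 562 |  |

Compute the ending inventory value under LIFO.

Jul 16, 562 sold [LIFO — newest first]: 371 @ $8 + 191 @ $6 = $4,114
Ending inventory: 366 @ $9 + 235 @ $6 + 220 @ $7 + 392 @ $5 + 77 @ $6 = $8,666

Ending inventory = $8,666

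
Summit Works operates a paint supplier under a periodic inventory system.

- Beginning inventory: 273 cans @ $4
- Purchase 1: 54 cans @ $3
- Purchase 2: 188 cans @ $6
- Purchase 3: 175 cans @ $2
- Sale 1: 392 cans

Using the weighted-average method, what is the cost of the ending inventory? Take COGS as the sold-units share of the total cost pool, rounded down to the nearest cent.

Sale 1, sell 392: 392/690 × $2,732.00 → $1,552.09
Ending inventory (cost pool remaining) = $1,179.91
Check: goods available $2,732.00 = COGS $1,552.09 + ending $1,179.91

Ending inventory = $1,179.91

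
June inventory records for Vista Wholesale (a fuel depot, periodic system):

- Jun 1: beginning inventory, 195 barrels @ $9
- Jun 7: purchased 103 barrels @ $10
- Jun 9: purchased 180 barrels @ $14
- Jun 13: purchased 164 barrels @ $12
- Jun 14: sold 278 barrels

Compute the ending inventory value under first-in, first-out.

Jun 14, 278 sold [FIFO — oldest first]: 195 @ $9 + 83 @ $10 = $2,585
Ending inventory: 20 @ $10 + 180 @ $14 + 164 @ $12 = $4,688
Check: goods available $7,273 = COGS $2,585 + ending $4,688

Ending inventory = $4,688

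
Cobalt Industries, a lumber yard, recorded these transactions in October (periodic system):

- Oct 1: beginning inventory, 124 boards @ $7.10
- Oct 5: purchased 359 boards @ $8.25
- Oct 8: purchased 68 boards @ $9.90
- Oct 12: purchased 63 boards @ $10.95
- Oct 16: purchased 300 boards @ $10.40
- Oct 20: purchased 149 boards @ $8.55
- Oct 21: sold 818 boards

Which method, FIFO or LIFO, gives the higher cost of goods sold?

FIFO COGS: 124 @ $7.10 + 359 @ $8.25 + 68 @ $9.90 + 63 @ $10.95 + 204 @ $10.40 = $7,326.80
LIFO COGS: 149 @ $8.55 + 300 @ $10.40 + 63 @ $10.95 + 68 @ $9.90 + 238 @ $8.25 = $7,720.50

LIFO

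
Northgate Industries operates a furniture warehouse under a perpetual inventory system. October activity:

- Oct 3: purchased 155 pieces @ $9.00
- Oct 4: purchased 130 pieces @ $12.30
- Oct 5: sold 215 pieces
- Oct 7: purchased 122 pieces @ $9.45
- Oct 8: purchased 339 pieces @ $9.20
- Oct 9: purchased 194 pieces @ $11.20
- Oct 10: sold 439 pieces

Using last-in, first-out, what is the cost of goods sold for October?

Oct 5, 215 sold [LIFO — newest first]: 130 @ $12.30 + 85 @ $9.00 = $2,364.00
Oct 10, 439 sold [LIFO — newest first]: 194 @ $11.20 + 245 @ $9.20 = $4,426.80
Total COGS = $2,364.00 + $4,426.80 = $6,790.80
Ending inventory: 70 @ $9.00 + 122 @ $9.45 + 94 @ $9.20 = $2,647.70
Check: goods available $9,438.50 = COGS $6,790.80 + ending $2,647.70

COGS = $6,790.80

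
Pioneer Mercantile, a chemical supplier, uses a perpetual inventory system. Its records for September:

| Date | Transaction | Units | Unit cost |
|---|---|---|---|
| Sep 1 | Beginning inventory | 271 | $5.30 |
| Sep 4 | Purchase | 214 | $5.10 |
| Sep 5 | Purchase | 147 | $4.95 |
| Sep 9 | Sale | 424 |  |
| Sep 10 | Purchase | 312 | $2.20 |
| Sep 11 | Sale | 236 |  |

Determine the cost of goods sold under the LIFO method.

COGS = $2,672.15

Sep 9, 424 sold [LIFO — newest first]: 147 @ $4.95 + 214 @ $5.10 + 63 @ $5.30 = $2,152.95
Sep 11, 236 sold [LIFO — newest first]: 236 @ $2.20 = $519.20
Total COGS = $2,152.95 + $519.20 = $2,672.15
Ending inventory: 208 @ $5.30 + 76 @ $2.20 = $1,269.60
Check: goods available $3,941.75 = COGS $2,672.15 + ending $1,269.60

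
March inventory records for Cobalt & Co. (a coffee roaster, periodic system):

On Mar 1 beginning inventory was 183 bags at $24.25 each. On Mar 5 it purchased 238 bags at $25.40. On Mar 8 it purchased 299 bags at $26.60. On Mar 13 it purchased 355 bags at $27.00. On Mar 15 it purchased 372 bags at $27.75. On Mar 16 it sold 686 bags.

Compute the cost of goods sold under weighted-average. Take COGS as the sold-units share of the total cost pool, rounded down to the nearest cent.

COGS = $18,178.45

Mar 16, sell 686: 686/1447 × $38,344.35 → $18,178.45
Ending inventory (cost pool remaining) = $20,165.90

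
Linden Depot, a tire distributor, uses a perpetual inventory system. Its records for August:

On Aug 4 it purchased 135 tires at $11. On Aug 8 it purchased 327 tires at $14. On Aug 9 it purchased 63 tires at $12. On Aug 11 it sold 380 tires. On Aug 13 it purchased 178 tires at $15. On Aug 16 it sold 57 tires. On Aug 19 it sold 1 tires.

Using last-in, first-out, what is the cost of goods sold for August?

Aug 11, 380 sold [LIFO — newest first]: 63 @ $12 + 317 @ $14 = $5,194
Aug 16, 57 sold [LIFO — newest first]: 57 @ $15 = $855
Aug 19, 1 sold [LIFO — newest first]: 1 @ $15 = $15
Total COGS = $5,194 + $855 + $15 = $6,064
Ending inventory: 135 @ $11 + 10 @ $14 + 120 @ $15 = $3,425
Check: goods available $9,489 = COGS $6,064 + ending $3,425

COGS = $6,064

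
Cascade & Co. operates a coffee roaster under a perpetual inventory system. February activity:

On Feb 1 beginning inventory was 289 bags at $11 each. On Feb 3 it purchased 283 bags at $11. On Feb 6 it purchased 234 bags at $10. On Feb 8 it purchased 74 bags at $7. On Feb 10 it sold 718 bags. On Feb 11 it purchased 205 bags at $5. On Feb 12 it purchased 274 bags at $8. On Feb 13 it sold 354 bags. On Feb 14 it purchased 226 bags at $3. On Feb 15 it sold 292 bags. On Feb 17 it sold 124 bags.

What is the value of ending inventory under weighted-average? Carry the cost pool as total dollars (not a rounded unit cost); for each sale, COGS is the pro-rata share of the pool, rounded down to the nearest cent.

Ending inventory = $543.17

After Feb 1: 289 on hand, pool $3,179.00 (≈ $11.0000 each)
After Feb 3: 572 on hand, pool $6,292.00 (≈ $11.0000 each)
After Feb 6: 806 on hand, pool $8,632.00 (≈ $10.7097 each)
After Feb 8: 880 on hand, pool $9,150.00 (≈ $10.3977 each)
Feb 10, sell 718: 718/880 × $9,150.00 → $7,465.56
After Feb 11: 367 on hand, pool $2,709.44 (≈ $7.3827 each)
After Feb 12: 641 on hand, pool $4,901.44 (≈ $7.6466 each)
Feb 13, sell 354: 354/641 × $4,901.44 → $2,706.87
After Feb 14: 513 on hand, pool $2,872.57 (≈ $5.5996 each)
Feb 15, sell 292: 292/513 × $2,872.57 → $1,635.06
Feb 17, sell 124: 124/221 × $1,237.51 → $694.34
Total COGS = $7,465.56 + $2,706.87 + $1,635.06 + $694.34 = $12,501.83
Ending inventory (cost pool remaining) = $543.17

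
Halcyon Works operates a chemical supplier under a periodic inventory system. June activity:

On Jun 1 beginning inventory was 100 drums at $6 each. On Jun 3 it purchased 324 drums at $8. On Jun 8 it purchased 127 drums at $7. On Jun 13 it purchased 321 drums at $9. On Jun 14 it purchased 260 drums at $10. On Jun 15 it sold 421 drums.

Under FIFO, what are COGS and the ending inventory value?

Jun 15, 421 sold [FIFO — oldest first]: 100 @ $6 + 321 @ $8 = $3,168
Ending inventory: 3 @ $8 + 127 @ $7 + 321 @ $9 + 260 @ $10 = $6,402

COGS = $3,168; ending inventory = $6,402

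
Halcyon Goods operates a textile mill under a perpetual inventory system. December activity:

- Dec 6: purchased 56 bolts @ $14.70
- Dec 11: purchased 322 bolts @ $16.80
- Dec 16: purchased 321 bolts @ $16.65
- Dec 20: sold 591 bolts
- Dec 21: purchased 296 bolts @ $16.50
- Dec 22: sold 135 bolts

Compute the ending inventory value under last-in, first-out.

Ending inventory = $4,353.30

Dec 20, 591 sold [LIFO — newest first]: 321 @ $16.65 + 270 @ $16.80 = $9,880.65
Dec 22, 135 sold [LIFO — newest first]: 135 @ $16.50 = $2,227.50
Total COGS = $9,880.65 + $2,227.50 = $12,108.15
Ending inventory: 56 @ $14.70 + 52 @ $16.80 + 161 @ $16.50 = $4,353.30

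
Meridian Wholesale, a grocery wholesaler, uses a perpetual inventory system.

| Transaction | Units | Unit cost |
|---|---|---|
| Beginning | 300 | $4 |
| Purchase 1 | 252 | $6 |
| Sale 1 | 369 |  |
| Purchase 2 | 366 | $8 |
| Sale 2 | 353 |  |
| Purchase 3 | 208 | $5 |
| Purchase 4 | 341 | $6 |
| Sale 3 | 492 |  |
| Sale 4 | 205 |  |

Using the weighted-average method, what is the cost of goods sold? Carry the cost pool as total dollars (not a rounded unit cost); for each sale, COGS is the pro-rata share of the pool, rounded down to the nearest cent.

COGS = $8,439.13

After Beginning: 300 on hand, pool $1,200.00 (≈ $4.0000 each)
After Purchase 1: 552 on hand, pool $2,712.00 (≈ $4.9130 each)
Sale 1, sell 369: 369/552 × $2,712.00 → $1,812.91
After Purchase 2: 549 on hand, pool $3,827.09 (≈ $6.9710 each)
Sale 2, sell 353: 353/549 × $3,827.09 → $2,460.77
After Purchase 3: 404 on hand, pool $2,406.32 (≈ $5.9562 each)
After Purchase 4: 745 on hand, pool $4,452.32 (≈ $5.9763 each)
Sale 3, sell 492: 492/745 × $4,452.32 → $2,940.32
Sale 4, sell 205: 205/253 × $1,512.00 → $1,225.13
Total COGS = $1,812.91 + $2,460.77 + $2,940.32 + $1,225.13 = $8,439.13
Ending inventory (cost pool remaining) = $286.87
Check: goods available $8,726.00 = COGS $8,439.13 + ending $286.87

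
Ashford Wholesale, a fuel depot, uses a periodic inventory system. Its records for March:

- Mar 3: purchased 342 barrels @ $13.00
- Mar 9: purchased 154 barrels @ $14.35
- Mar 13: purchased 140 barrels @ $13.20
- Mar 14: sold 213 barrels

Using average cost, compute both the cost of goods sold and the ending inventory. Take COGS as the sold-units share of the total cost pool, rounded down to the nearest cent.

Mar 14, sell 213: 213/636 × $8,503.90 → $2,848.00
Ending inventory (cost pool remaining) = $5,655.90

COGS = $2,848.00; ending inventory = $5,655.90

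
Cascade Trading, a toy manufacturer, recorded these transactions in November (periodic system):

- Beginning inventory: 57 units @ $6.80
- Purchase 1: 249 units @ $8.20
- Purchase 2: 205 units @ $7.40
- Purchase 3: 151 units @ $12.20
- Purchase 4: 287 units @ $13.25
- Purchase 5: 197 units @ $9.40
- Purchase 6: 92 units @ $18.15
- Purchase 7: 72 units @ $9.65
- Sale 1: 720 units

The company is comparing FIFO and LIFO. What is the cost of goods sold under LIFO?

FIFO COGS: 57 @ $6.80 + 249 @ $8.20 + 205 @ $7.40 + 151 @ $12.20 + 58 @ $13.25 = $6,557.10
LIFO COGS: 72 @ $9.65 + 92 @ $18.15 + 197 @ $9.40 + 287 @ $13.25 + 72 @ $12.20 = $8,897.55

COGS = $8,897.55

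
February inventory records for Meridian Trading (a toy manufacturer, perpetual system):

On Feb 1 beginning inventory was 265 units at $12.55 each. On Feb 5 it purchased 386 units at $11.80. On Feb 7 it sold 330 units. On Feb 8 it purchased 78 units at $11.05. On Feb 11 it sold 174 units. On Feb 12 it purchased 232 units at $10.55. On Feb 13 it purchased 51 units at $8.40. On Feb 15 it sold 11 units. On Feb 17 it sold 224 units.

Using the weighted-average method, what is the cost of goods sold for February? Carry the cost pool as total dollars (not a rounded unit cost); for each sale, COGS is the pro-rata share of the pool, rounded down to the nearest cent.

COGS = $8,634.09

After Feb 1: 265 on hand, pool $3,325.75 (≈ $12.5500 each)
After Feb 5: 651 on hand, pool $7,880.55 (≈ $12.1053 each)
Feb 7, sell 330: 330/651 × $7,880.55 → $3,994.74
After Feb 8: 399 on hand, pool $4,747.71 (≈ $11.8990 each)
Feb 11, sell 174: 174/399 × $4,747.71 → $2,070.42
After Feb 12: 457 on hand, pool $5,124.89 (≈ $11.2142 each)
After Feb 13: 508 on hand, pool $5,553.29 (≈ $10.9317 each)
Feb 15, sell 11: 11/508 × $5,553.29 → $120.24
Feb 17, sell 224: 224/497 × $5,433.05 → $2,448.69
Total COGS = $3,994.74 + $2,070.42 + $120.24 + $2,448.69 = $8,634.09
Ending inventory (cost pool remaining) = $2,984.36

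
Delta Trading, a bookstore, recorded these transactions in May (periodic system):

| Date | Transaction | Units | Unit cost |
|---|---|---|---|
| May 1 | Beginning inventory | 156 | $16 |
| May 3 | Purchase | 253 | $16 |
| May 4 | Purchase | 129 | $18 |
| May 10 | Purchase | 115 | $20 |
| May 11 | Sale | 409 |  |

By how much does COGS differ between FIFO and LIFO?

FIFO COGS: 156 @ $16 + 253 @ $16 = $6,544
LIFO COGS: 115 @ $20 + 129 @ $18 + 165 @ $16 = $7,262
Difference = |$6,544 − $7,262| = $718

$718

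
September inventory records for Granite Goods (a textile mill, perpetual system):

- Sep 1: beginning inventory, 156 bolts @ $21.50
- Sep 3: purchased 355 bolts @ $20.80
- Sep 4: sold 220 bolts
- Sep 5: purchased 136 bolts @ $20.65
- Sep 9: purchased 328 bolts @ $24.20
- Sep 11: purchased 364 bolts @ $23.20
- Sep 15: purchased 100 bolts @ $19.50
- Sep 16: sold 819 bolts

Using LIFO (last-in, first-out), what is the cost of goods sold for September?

Sep 4, 220 sold [LIFO — newest first]: 220 @ $20.80 = $4,576.00
Sep 16, 819 sold [LIFO — newest first]: 100 @ $19.50 + 364 @ $23.20 + 328 @ $24.20 + 27 @ $20.65 = $18,889.95
Total COGS = $4,576.00 + $18,889.95 = $23,465.95
Ending inventory: 156 @ $21.50 + 135 @ $20.80 + 109 @ $20.65 = $8,412.85

COGS = $23,465.95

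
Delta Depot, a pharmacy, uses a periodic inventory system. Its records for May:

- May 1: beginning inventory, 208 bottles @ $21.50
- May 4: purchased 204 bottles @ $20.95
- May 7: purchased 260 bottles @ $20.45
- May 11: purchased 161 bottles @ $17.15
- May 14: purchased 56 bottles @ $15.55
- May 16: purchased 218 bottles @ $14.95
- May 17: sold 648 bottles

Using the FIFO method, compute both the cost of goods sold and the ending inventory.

May 17, 648 sold [FIFO — oldest first]: 208 @ $21.50 + 204 @ $20.95 + 236 @ $20.45 = $13,572.00
Ending inventory: 24 @ $20.45 + 161 @ $17.15 + 56 @ $15.55 + 218 @ $14.95 = $7,381.85

COGS = $13,572.00; ending inventory = $7,381.85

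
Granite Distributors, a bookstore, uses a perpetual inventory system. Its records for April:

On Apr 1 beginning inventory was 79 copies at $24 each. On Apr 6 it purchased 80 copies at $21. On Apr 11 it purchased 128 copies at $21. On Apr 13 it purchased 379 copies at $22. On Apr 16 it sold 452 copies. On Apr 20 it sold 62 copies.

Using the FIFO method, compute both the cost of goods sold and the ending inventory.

Apr 16, 452 sold [FIFO — oldest first]: 79 @ $24 + 80 @ $21 + 128 @ $21 + 165 @ $22 = $9,894
Apr 20, 62 sold [FIFO — oldest first]: 62 @ $22 = $1,364
Total COGS = $9,894 + $1,364 = $11,258
Ending inventory: 152 @ $22 = $3,344

COGS = $11,258; ending inventory = $3,344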